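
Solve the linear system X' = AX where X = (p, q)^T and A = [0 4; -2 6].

Coefficient matrix A = [[0, 4], [-2, 6]].
Characteristic polynomial det(A - λI) = λ^2 - 6λ + 8 = 0.
Eigenvalues λ = 4, 2.
For λ=4: (A-λI) row 1 is [-4, 4], so an eigenvector is (1, 1).
For λ=2: (A-λI) row 1 is [-2, 4], so an eigenvector is (2, 1).
General solution: K_1e^(4t)(1,1) + K_2e^(2t)(2,1).

p(t) = K_1e^(4t) + 2K_2e^(2t), q(t) = K_1e^(4t) + K_2e^(2t)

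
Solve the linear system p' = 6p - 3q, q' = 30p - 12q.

Coefficient matrix A = [[6, -3], [30, -12]].
Characteristic polynomial det(A - λI) = λ^2 + 6λ + 18 = 0.
Eigenvalues λ = -3 ± 3i (complex conjugate pair).
For λ=-3+3i: an eigenvector is (1,3) - i(0,1) = (1, 3 - i).
A real fundamental pair from Re and Im of e^((-3+3i)t)v: X_1 = e^(-3t)(cos(3t)·(1,3) + sin(3t)·(0,1)), X_2 = e^(-3t)(sin(3t)·(1,3) - cos(3t)·(0,1)).
General solution: C_1X_1 + C_2X_2.

p(t) = C_1e^(-3t)cos(3t) + C_2e^(-3t)sin(3t), q(t) = C_1e^(-3t)sin(3t) + 3C_1e^(-3t)cos(3t) + 3C_2e^(-3t)sin(3t) - C_2e^(-3t)cos(3t)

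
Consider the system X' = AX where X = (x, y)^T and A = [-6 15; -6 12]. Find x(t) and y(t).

Coefficient matrix A = [[-6, 15], [-6, 12]].
Characteristic polynomial det(A - λI) = λ^2 - 6λ + 18 = 0.
Eigenvalues λ = 3 ± 3i (complex conjugate pair).
For λ=3+3i: an eigenvector is (-1,-1) - i(-2,-1) = (-1 + 2i, -1 + i).
A real fundamental pair from Re and Im of e^((3+3i)t)v: X_1 = e^(3t)(cos(3t)·(-1,-1) + sin(3t)·(-2,-1)), X_2 = e^(3t)(sin(3t)·(-1,-1) - cos(3t)·(-2,-1)).
General solution: K_1X_1 + K_2X_2.

x(t) = -2K_1e^(3t)sin(3t) - K_1e^(3t)cos(3t) - K_2e^(3t)sin(3t) + 2K_2e^(3t)cos(3t), y(t) = -K_1e^(3t)sin(3t) - K_1e^(3t)cos(3t) - K_2e^(3t)sin(3t) + K_2e^(3t)cos(3t)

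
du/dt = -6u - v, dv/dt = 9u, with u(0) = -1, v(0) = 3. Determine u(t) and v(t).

Coefficient matrix A = [[-6, -1], [9, 0]].
Characteristic polynomial det(A - λI) = λ^2 + 6λ + 9 = 0.
Single eigenvalue λ = -3 with algebraic multiplicity 2.
Eigenvector v = (-1,3); generalized eigenvector w with (A-λI)w=v is (1,-2).
General solution: e^(-3t)[K_1·v + K_2·(t·v + w)].
Applying u(0)=-1, v(0)=3 gives K_1=1, K_2=0.

u(t) = -e^(-3t), v(t) = 3e^(-3t)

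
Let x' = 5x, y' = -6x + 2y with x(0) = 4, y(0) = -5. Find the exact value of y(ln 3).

-1917

A = [[5,0],[-6,2]]; eigenvalues λ = 5, 2.
Eigenvectors: (1,-2) for λ=5, (0,-1) for λ=2.
From the initial condition, c_1 = 4, c_2 = -3.
y(ln 3) = (4)(3^5)(-2) + (-3)(3^2)(-1) = -1917.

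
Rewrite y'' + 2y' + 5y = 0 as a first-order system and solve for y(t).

Let x_1 = y, x_2 = y'. Then x_1' = x_2 and x_2' = -5x_1 - 2x_2.
A = [[0,1],[-5,-2]]; det(A-λI) = λ^2 + 2λ + 5.
Eigenvalues λ = -1 ± 2i.

y(t) = K_1e^(-t)cos(2t) + K_2e^(-t)sin(2t)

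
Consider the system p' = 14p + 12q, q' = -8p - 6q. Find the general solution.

p(t) = K_1e^(2t) - 3K_2e^(6t), q(t) = -K_1e^(2t) + 2K_2e^(6t)

Coefficient matrix A = [[14, 12], [-8, -6]].
Characteristic polynomial det(A - λI) = λ^2 - 8λ + 12 = 0.
Eigenvalues λ = 2, 6.
For λ=2: (A-λI) row 1 is [12, 12], so an eigenvector is (1, -1).
For λ=6: (A-λI) row 1 is [8, 12], so an eigenvector is (-3, 2).
General solution: K_1e^(2t)(1,-1) + K_2e^(6t)(-3,2).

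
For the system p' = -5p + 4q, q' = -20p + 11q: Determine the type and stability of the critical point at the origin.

A = [[-5,4],[-20,11]]; det(A-λI) = λ^2 - 6λ + 25.
λ = 3 ± 4i: positive real part.

unstable spiral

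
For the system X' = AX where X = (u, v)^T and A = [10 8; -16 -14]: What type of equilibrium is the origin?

saddle

A = [[10,8],[-16,-14]]; det(A-λI) = λ^2 + 4λ - 12.
λ = 2, -6: opposite signs.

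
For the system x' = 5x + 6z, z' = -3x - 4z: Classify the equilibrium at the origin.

saddle

A = [[5,6],[-3,-4]]; det(A-λI) = λ^2 - λ - 2.
λ = 2, -1: opposite signs.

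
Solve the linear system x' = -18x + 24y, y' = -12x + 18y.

Coefficient matrix A = [[-18, 24], [-12, 18]].
Characteristic polynomial det(A - λI) = λ^2 - 36 = 0.
Eigenvalues λ = -6, 6.
For λ=-6: (A-λI) row 1 is [-12, 24], so an eigenvector is (-2, -1).
For λ=6: (A-λI) row 1 is [-24, 24], so an eigenvector is (1, 1).
General solution: C_1e^(-6t)(-2,-1) + C_2e^(6t)(1,1).

x(t) = -2C_1e^(-6t) + C_2e^(6t), y(t) = -C_1e^(-6t) + C_2e^(6t)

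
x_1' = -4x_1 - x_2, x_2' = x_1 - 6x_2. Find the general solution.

Coefficient matrix A = [[-4, -1], [1, -6]].
Characteristic polynomial det(A - λI) = λ^2 + 10λ + 25 = 0.
Single eigenvalue λ = -5 with algebraic multiplicity 2.
Eigenvector v = (-1,-1); generalized eigenvector w with (A-λI)w=v is (2,3).
General solution: e^(-5t)[C_1·v + C_2·(t·v + w)].

x_1(t) = -C_1e^(-5t) - C_2te^(-5t) + 2C_2e^(-5t), x_2(t) = -C_1e^(-5t) - C_2te^(-5t) + 3C_2e^(-5t)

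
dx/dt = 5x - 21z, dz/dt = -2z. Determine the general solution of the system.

x(t) = -C_1e^(5t) - 3C_2e^(-2t), z(t) = -C_2e^(-2t)

Coefficient matrix A = [[5, -21], [0, -2]].
Characteristic polynomial det(A - λI) = λ^2 - 3λ - 10 = 0.
Eigenvalues λ = 5, -2.
For λ=5: (A-λI) row 1 is [0, -21], so an eigenvector is (-1, 0).
For λ=-2: (A-λI) row 1 is [7, -21], so an eigenvector is (-3, -1).
General solution: C_1e^(5t)(-1,0) + C_2e^(-2t)(-3,-1).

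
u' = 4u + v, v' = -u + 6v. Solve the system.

Coefficient matrix A = [[4, 1], [-1, 6]].
Characteristic polynomial det(A - λI) = λ^2 - 10λ + 25 = 0.
Single eigenvalue λ = 5 with algebraic multiplicity 2.
Eigenvector v = (-1,-1); generalized eigenvector w with (A-λI)w=v is (2,1).
General solution: e^(5t)[c_1·v + c_2·(t·v + w)].

u(t) = -c_1e^(5t) - c_2te^(5t) + 2c_2e^(5t), v(t) = -c_1e^(5t) - c_2te^(5t) + c_2e^(5t)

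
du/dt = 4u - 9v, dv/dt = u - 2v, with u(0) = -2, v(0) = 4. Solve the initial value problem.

Coefficient matrix A = [[4, -9], [1, -2]].
Characteristic polynomial det(A - λI) = λ^2 - 2λ + 1 = 0.
Single eigenvalue λ = 1 with algebraic multiplicity 2.
Eigenvector v = (-3,-1); generalized eigenvector w with (A-λI)w=v is (-1,0).
General solution: e^(t)[K_1·v + K_2·(t·v + w)].
Applying u(0)=-2, v(0)=4 gives K_1=-4, K_2=14.

u(t) = -42te^(t) - 2e^(t), v(t) = -14te^(t) + 4e^(t)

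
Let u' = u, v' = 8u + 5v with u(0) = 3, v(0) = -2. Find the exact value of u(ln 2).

6

A = [[1,0],[8,5]]; eigenvalues λ = 5, 1.
Eigenvectors: (0,1) for λ=5, (-1,2) for λ=1.
From the initial condition, c_1 = 4, c_2 = -3.
u(ln 2) = (4)(2^5)(0) + (-3)(2^1)(-1) = 6.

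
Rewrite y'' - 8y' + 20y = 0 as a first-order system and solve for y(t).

Let x_1 = y, x_2 = y'. Then x_1' = x_2 and x_2' = -20x_1 + 8x_2.
A = [[0,1],[-20,8]]; det(A-λI) = λ^2 - 8λ + 20.
Eigenvalues λ = 4 ± 2i.

y(t) = c_1e^(4t)cos(2t) + c_2e^(4t)sin(2t)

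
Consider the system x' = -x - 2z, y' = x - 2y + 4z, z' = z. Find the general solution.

x(t) = C_2e^(-t) - C_3e^(t), y(t) = C_1e^(-2t) + C_2e^(-t) + C_3e^(t), z(t) = C_3e^(t)

Coefficient matrix A = [[-1, 0, -2], [1, -2, 4], [0, 0, 1]].
det(A - λI) = 0 gives eigenvalues λ = -2, -1, 1.
For λ=-2: eigenvector (0,1,0).
For λ=-1: eigenvector (1,1,0).
For λ=1: eigenvector (-1,1,1).
General solution: C_1e^(-2t)(0,1,0) + C_2e^(-t)(1,1,0) + C_3e^(t)(-1,1,1).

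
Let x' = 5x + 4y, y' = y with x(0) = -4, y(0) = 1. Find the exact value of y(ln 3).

3

A = [[5,4],[0,1]]; eigenvalues λ = 5, 1.
Eigenvectors: (-1,0) for λ=5, (1,-1) for λ=1.
From the initial condition, c_1 = 3, c_2 = -1.
y(ln 3) = (3)(3^5)(0) + (-1)(3^1)(-1) = 3.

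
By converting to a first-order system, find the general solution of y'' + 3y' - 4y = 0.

y(t) = C_1e^(t) + C_2e^(-4t)

Let x_1 = y, x_2 = y'. Then x_1' = x_2 and x_2' = 4x_1 - 3x_2.
A = [[0,1],[4,-3]]; det(A-λI) = λ^2 + 3λ - 4.
Eigenvalues λ = 1, -4 with eigenvectors (1,1), (1,-4).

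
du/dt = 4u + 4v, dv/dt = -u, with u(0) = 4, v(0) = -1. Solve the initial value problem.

Coefficient matrix A = [[4, 4], [-1, 0]].
Characteristic polynomial det(A - λI) = λ^2 - 4λ + 4 = 0.
Single eigenvalue λ = 2 with algebraic multiplicity 2.
Eigenvector v = (-2,1); generalized eigenvector w with (A-λI)w=v is (-1,0).
General solution: e^(2t)[C_1·v + C_2·(t·v + w)].
Applying u(0)=4, v(0)=-1 gives C_1=-1, C_2=-2.

u(t) = 4te^(2t) + 4e^(2t), v(t) = -2te^(2t) - e^(2t)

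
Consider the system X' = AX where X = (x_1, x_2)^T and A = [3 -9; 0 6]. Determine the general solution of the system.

x_1(t) = 3K_1e^(6t) - K_2e^(3t), x_2(t) = -K_1e^(6t)

Coefficient matrix A = [[3, -9], [0, 6]].
Characteristic polynomial det(A - λI) = λ^2 - 9λ + 18 = 0.
Eigenvalues λ = 6, 3.
For λ=6: (A-λI) row 1 is [-3, -9], so an eigenvector is (3, -1).
For λ=3: (A-λI) row 1 is [0, -9], so an eigenvector is (-1, 0).
General solution: K_1e^(6t)(3,-1) + K_2e^(3t)(-1,0).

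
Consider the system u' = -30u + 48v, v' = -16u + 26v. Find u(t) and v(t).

u(t) = 3K_1e^(2t) - 2K_2e^(-6t), v(t) = 2K_1e^(2t) - K_2e^(-6t)

Coefficient matrix A = [[-30, 48], [-16, 26]].
Characteristic polynomial det(A - λI) = λ^2 + 4λ - 12 = 0.
Eigenvalues λ = 2, -6.
For λ=2: (A-λI) row 1 is [-32, 48], so an eigenvector is (3, 2).
For λ=-6: (A-λI) row 1 is [-24, 48], so an eigenvector is (-2, -1).
General solution: K_1e^(2t)(3,2) + K_2e^(-6t)(-2,-1).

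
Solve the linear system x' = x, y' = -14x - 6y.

Coefficient matrix A = [[1, 0], [-14, -6]].
Characteristic polynomial det(A - λI) = λ^2 + 5λ - 6 = 0.
Eigenvalues λ = -6, 1.
For λ=-6: (A-λI) row 1 is [7, 0], so an eigenvector is (0, 1).
For λ=1: (A-λI) row 2 is [-14, -7], so an eigenvector is (-1, 2).
General solution: c_1e^(-6t)(0,1) + c_2e^(t)(-1,2).

x(t) = -c_2e^(t), y(t) = c_1e^(-6t) + 2c_2e^(t)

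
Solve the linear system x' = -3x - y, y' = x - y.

Coefficient matrix A = [[-3, -1], [1, -1]].
Characteristic polynomial det(A - λI) = λ^2 + 4λ + 4 = 0.
Single eigenvalue λ = -2 with algebraic multiplicity 2.
Eigenvector v = (-1,1); generalized eigenvector w with (A-λI)w=v is (-1,2).
General solution: e^(-2t)[c_1·v + c_2·(t·v + w)].

x(t) = -c_1e^(-2t) - c_2te^(-2t) - c_2e^(-2t), y(t) = c_1e^(-2t) + c_2te^(-2t) + 2c_2e^(-2t)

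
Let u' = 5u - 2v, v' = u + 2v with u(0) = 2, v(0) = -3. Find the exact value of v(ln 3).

A = [[5,-2],[1,2]]; eigenvalues λ = 3, 4.
Eigenvectors: (-1,-1) for λ=3, (-2,-1) for λ=4.
From the initial condition, c_1 = 8, c_2 = -5.
v(ln 3) = (8)(3^3)(-1) + (-5)(3^4)(-1) = 189.

189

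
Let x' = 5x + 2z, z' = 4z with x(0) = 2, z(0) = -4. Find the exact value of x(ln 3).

-810

A = [[5,2],[0,4]]; eigenvalues λ = 5, 4.
Eigenvectors: (1,0) for λ=5, (2,-1) for λ=4.
From the initial condition, c_1 = -6, c_2 = 4.
x(ln 3) = (-6)(3^5)(1) + (4)(3^4)(2) = -810.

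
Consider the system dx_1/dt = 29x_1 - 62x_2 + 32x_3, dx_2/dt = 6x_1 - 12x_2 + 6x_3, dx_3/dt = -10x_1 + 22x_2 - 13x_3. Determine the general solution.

Coefficient matrix A = [[29, -62, 32], [6, -12, 6], [-10, 22, -13]].
det(A - λI) = 0 gives eigenvalues λ = 3, 4, -3.
For λ=3: eigenvector (6,2,-1).
For λ=4: eigenvector (-10,-3,2).
For λ=-3: eigenvector (-1,0,1).
General solution: K_1e^(3t)(6,2,-1) + K_2e^(4t)(-10,-3,2) + K_3e^(-3t)(-1,0,1).

x_1(t) = 6K_1e^(3t) - 10K_2e^(4t) - K_3e^(-3t), x_2(t) = 2K_1e^(3t) - 3K_2e^(4t), x_3(t) = -K_1e^(3t) + 2K_2e^(4t) + K_3e^(-3t)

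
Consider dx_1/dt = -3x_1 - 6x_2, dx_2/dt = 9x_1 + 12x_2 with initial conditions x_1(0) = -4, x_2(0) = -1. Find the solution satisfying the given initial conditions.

Coefficient matrix A = [[-3, -6], [9, 12]].
Characteristic polynomial det(A - λI) = λ^2 - 9λ + 18 = 0.
Eigenvalues λ = 6, 3.
For λ=6: (A-λI) row 1 is [-9, -6], so an eigenvector is (-2, 3).
For λ=3: (A-λI) row 1 is [-6, -6], so an eigenvector is (-1, 1).
General solution: K_1e^(6t)(-2,3) + K_2e^(3t)(-1,1).
Applying x_1(0)=-4, x_2(0)=-1 gives K_1=-5, K_2=14.

x_1(t) = 10e^(6t) - 14e^(3t), x_2(t) = -15e^(6t) + 14e^(3t)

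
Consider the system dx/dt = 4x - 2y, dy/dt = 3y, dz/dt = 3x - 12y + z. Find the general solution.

Coefficient matrix A = [[4, -2, 0], [0, 3, 0], [3, -12, 1]].
det(A - λI) = 0 gives eigenvalues λ = 4, 3, 1.
For λ=4: eigenvector (1,0,1).
For λ=3: eigenvector (2,1,-3).
For λ=1: eigenvector (0,0,1).
General solution: K_1e^(4t)(1,0,1) + K_2e^(3t)(2,1,-3) + K_3e^(t)(0,0,1).

x(t) = K_1e^(4t) + 2K_2e^(3t), y(t) = K_2e^(3t), z(t) = K_1e^(4t) - 3K_2e^(3t) + K_3e^(t)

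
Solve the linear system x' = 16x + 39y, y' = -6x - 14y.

x(t) = -2K_1e^(t)sin(3t) - 3K_1e^(t)cos(3t) - 3K_2e^(t)sin(3t) + 2K_2e^(t)cos(3t), y(t) = K_1e^(t)sin(3t) + K_1e^(t)cos(3t) + K_2e^(t)sin(3t) - K_2e^(t)cos(3t)

Coefficient matrix A = [[16, 39], [-6, -14]].
Characteristic polynomial det(A - λI) = λ^2 - 2λ + 10 = 0.
Eigenvalues λ = 1 ± 3i (complex conjugate pair).
For λ=1+3i: an eigenvector is (-3,1) - i(-2,1) = (-3 + 2i, 1 - i).
A real fundamental pair from Re and Im of e^((1+3i)t)v: X_1 = e^(t)(cos(3t)·(-3,1) + sin(3t)·(-2,1)), X_2 = e^(t)(sin(3t)·(-3,1) - cos(3t)·(-2,1)).
General solution: K_1X_1 + K_2X_2.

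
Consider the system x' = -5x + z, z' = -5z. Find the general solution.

Coefficient matrix A = [[-5, 1], [0, -5]].
Characteristic polynomial det(A - λI) = λ^2 + 10λ + 25 = 0.
Single eigenvalue λ = -5 with algebraic multiplicity 2.
Eigenvector v = (1,0); generalized eigenvector w with (A-λI)w=v is (-3,1).
General solution: e^(-5t)[C_1·v + C_2·(t·v + w)].

x(t) = C_1e^(-5t) + C_2te^(-5t) - 3C_2e^(-5t), z(t) = C_2e^(-5t)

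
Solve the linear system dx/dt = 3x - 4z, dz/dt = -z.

x(t) = c_1e^(3t) - c_2e^(-t), z(t) = -c_2e^(-t)

Coefficient matrix A = [[3, -4], [0, -1]].
Characteristic polynomial det(A - λI) = λ^2 - 2λ - 3 = 0.
Eigenvalues λ = 3, -1.
For λ=3: (A-λI) row 1 is [0, -4], so an eigenvector is (1, 0).
For λ=-1: (A-λI) row 1 is [4, -4], so an eigenvector is (-1, -1).
General solution: c_1e^(3t)(1,0) + c_2e^(-t)(-1,-1).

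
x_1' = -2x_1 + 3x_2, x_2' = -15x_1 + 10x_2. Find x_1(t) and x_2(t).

x_1(t) = K_1e^(4t)cos(3t) + K_2e^(4t)sin(3t), x_2(t) = -K_1e^(4t)sin(3t) + 2K_1e^(4t)cos(3t) + 2K_2e^(4t)sin(3t) + K_2e^(4t)cos(3t)

Coefficient matrix A = [[-2, 3], [-15, 10]].
Characteristic polynomial det(A - λI) = λ^2 - 8λ + 25 = 0.
Eigenvalues λ = 4 ± 3i (complex conjugate pair).
For λ=4+3i: an eigenvector is (1,2) - i(0,-1) = (1, 2 + i).
A real fundamental pair from Re and Im of e^((4+3i)t)v: X_1 = e^(4t)(cos(3t)·(1,2) + sin(3t)·(0,-1)), X_2 = e^(4t)(sin(3t)·(1,2) - cos(3t)·(0,-1)).
General solution: K_1X_1 + K_2X_2.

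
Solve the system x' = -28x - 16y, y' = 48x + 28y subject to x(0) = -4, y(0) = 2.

x(t) = 8e^(4t) - 12e^(-4t), y(t) = -16e^(4t) + 18e^(-4t)

Coefficient matrix A = [[-28, -16], [48, 28]].
Characteristic polynomial det(A - λI) = λ^2 - 16 = 0.
Eigenvalues λ = -4, 4.
For λ=-4: (A-λI) row 1 is [-24, -16], so an eigenvector is (2, -3).
For λ=4: (A-λI) row 1 is [-32, -16], so an eigenvector is (-1, 2).
General solution: K_1e^(-4t)(2,-3) + K_2e^(4t)(-1,2).
Applying x(0)=-4, y(0)=2 gives K_1=-6, K_2=-8.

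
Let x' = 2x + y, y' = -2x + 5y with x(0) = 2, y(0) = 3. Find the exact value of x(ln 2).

A = [[2,1],[-2,5]]; eigenvalues λ = 4, 3.
Eigenvectors: (1,2) for λ=4, (-1,-1) for λ=3.
From the initial condition, c_1 = 1, c_2 = -1.
x(ln 2) = (1)(2^4)(1) + (-1)(2^3)(-1) = 24.

24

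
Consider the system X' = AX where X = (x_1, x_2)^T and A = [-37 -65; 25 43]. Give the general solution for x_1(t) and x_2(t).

x_1(t) = 3c_1e^(3t)sin(5t) - 2c_1e^(3t)cos(5t) - 2c_2e^(3t)sin(5t) - 3c_2e^(3t)cos(5t), x_2(t) = -2c_1e^(3t)sin(5t) + c_1e^(3t)cos(5t) + c_2e^(3t)sin(5t) + 2c_2e^(3t)cos(5t)

Coefficient matrix A = [[-37, -65], [25, 43]].
Characteristic polynomial det(A - λI) = λ^2 - 6λ + 34 = 0.
Eigenvalues λ = 3 ± 5i (complex conjugate pair).
For λ=3+5i: an eigenvector is (-2,1) - i(3,-2) = (-2 - 3i, 1 + 2i).
A real fundamental pair from Re and Im of e^((3+5i)t)v: X_1 = e^(3t)(cos(5t)·(-2,1) + sin(5t)·(3,-2)), X_2 = e^(3t)(sin(5t)·(-2,1) - cos(5t)·(3,-2)).
General solution: c_1X_1 + c_2X_2.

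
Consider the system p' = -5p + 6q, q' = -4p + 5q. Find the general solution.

p(t) = -3K_1e^(-t) - K_2e^(t), q(t) = -2K_1e^(-t) - K_2e^(t)

Coefficient matrix A = [[-5, 6], [-4, 5]].
Characteristic polynomial det(A - λI) = λ^2 - 1 = 0.
Eigenvalues λ = -1, 1.
For λ=-1: (A-λI) row 1 is [-4, 6], so an eigenvector is (-3, -2).
For λ=1: (A-λI) row 1 is [-6, 6], so an eigenvector is (-1, -1).
General solution: K_1e^(-t)(-3,-2) + K_2e^(t)(-1,-1).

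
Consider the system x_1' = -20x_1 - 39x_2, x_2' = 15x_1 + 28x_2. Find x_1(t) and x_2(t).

x_1(t) = -2C_1e^(4t)sin(3t) - 3C_1e^(4t)cos(3t) - 3C_2e^(4t)sin(3t) + 2C_2e^(4t)cos(3t), x_2(t) = C_1e^(4t)sin(3t) + 2C_1e^(4t)cos(3t) + 2C_2e^(4t)sin(3t) - C_2e^(4t)cos(3t)

Coefficient matrix A = [[-20, -39], [15, 28]].
Characteristic polynomial det(A - λI) = λ^2 - 8λ + 25 = 0.
Eigenvalues λ = 4 ± 3i (complex conjugate pair).
For λ=4+3i: an eigenvector is (-3,2) - i(-2,1) = (-3 + 2i, 2 - i).
A real fundamental pair from Re and Im of e^((4+3i)t)v: X_1 = e^(4t)(cos(3t)·(-3,2) + sin(3t)·(-2,1)), X_2 = e^(4t)(sin(3t)·(-3,2) - cos(3t)·(-2,1)).
General solution: C_1X_1 + C_2X_2.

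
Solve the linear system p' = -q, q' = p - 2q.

p(t) = -C_1e^(-t) - C_2te^(-t) - 3C_2e^(-t), q(t) = -C_1e^(-t) - C_2te^(-t) - 2C_2e^(-t)

Coefficient matrix A = [[0, -1], [1, -2]].
Characteristic polynomial det(A - λI) = λ^2 + 2λ + 1 = 0.
Single eigenvalue λ = -1 with algebraic multiplicity 2.
Eigenvector v = (-1,-1); generalized eigenvector w with (A-λI)w=v is (-3,-2).
General solution: e^(-t)[C_1·v + C_2·(t·v + w)].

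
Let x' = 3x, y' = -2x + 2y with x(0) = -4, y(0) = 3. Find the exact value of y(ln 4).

A = [[3,0],[-2,2]]; eigenvalues λ = 3, 2.
Eigenvectors: (1,-2) for λ=3, (0,1) for λ=2.
From the initial condition, c_1 = -4, c_2 = -5.
y(ln 4) = (-4)(4^3)(-2) + (-5)(4^2)(1) = 432.

432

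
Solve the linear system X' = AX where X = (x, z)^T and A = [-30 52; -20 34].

Coefficient matrix A = [[-30, 52], [-20, 34]].
Characteristic polynomial det(A - λI) = λ^2 - 4λ + 20 = 0.
Eigenvalues λ = 2 ± 4i (complex conjugate pair).
For λ=2+4i: an eigenvector is (-2,-1) - i(3,2) = (-2 - 3i, -1 - 2i).
A real fundamental pair from Re and Im of e^((2+4i)t)v: X_1 = e^(2t)(cos(4t)·(-2,-1) + sin(4t)·(3,2)), X_2 = e^(2t)(sin(4t)·(-2,-1) - cos(4t)·(3,2)).
General solution: c_1X_1 + c_2X_2.

x(t) = 3c_1e^(2t)sin(4t) - 2c_1e^(2t)cos(4t) - 2c_2e^(2t)sin(4t) - 3c_2e^(2t)cos(4t), z(t) = 2c_1e^(2t)sin(4t) - c_1e^(2t)cos(4t) - c_2e^(2t)sin(4t) - 2c_2e^(2t)cos(4t)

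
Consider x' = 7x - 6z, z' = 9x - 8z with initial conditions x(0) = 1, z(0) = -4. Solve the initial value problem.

Coefficient matrix A = [[7, -6], [9, -8]].
Characteristic polynomial det(A - λI) = λ^2 + λ - 2 = 0.
Eigenvalues λ = -2, 1.
For λ=-2: (A-λI) row 1 is [9, -6], so an eigenvector is (-2, -3).
For λ=1: (A-λI) row 1 is [6, -6], so an eigenvector is (-1, -1).
General solution: K_1e^(-2t)(-2,-3) + K_2e^(t)(-1,-1).
Applying x(0)=1, z(0)=-4 gives K_1=5, K_2=-11.

x(t) = 11e^(t) - 10e^(-2t), z(t) = 11e^(t) - 15e^(-2t)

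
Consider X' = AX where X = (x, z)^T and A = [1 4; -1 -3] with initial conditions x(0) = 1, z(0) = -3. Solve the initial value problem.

x(t) = -10te^(-t) + e^(-t), z(t) = 5te^(-t) - 3e^(-t)

Coefficient matrix A = [[1, 4], [-1, -3]].
Characteristic polynomial det(A - λI) = λ^2 + 2λ + 1 = 0.
Single eigenvalue λ = -1 with algebraic multiplicity 2.
Eigenvector v = (2,-1); generalized eigenvector w with (A-λI)w=v is (-3,2).
General solution: e^(-t)[K_1·v + K_2·(t·v + w)].
Applying x(0)=1, z(0)=-3 gives K_1=-7, K_2=-5.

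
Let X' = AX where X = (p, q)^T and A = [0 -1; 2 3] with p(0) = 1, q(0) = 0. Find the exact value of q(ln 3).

A = [[0,-1],[2,3]]; eigenvalues λ = 1, 2.
Eigenvectors: (1,-1) for λ=1, (1,-2) for λ=2.
From the initial condition, c_1 = 2, c_2 = -1.
q(ln 3) = (2)(3^1)(-1) + (-1)(3^2)(-2) = 12.

12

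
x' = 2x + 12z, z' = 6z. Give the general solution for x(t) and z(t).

x(t) = -3C_1e^(6t) + C_2e^(2t), z(t) = -C_1e^(6t)

Coefficient matrix A = [[2, 12], [0, 6]].
Characteristic polynomial det(A - λI) = λ^2 - 8λ + 12 = 0.
Eigenvalues λ = 6, 2.
For λ=6: (A-λI) row 1 is [-4, 12], so an eigenvector is (-3, -1).
For λ=2: (A-λI) row 1 is [0, 12], so an eigenvector is (1, 0).
General solution: C_1e^(6t)(-3,-1) + C_2e^(2t)(1,0).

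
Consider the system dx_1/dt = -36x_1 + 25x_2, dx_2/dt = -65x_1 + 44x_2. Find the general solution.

x_1(t) = -c_1e^(4t)sin(5t) + 2c_1e^(4t)cos(5t) + 2c_2e^(4t)sin(5t) + c_2e^(4t)cos(5t), x_2(t) = -2c_1e^(4t)sin(5t) + 3c_1e^(4t)cos(5t) + 3c_2e^(4t)sin(5t) + 2c_2e^(4t)cos(5t)

Coefficient matrix A = [[-36, 25], [-65, 44]].
Characteristic polynomial det(A - λI) = λ^2 - 8λ + 41 = 0.
Eigenvalues λ = 4 ± 5i (complex conjugate pair).
For λ=4+5i: an eigenvector is (2,3) - i(-1,-2) = (2 + i, 3 + 2i).
A real fundamental pair from Re and Im of e^((4+5i)t)v: X_1 = e^(4t)(cos(5t)·(2,3) + sin(5t)·(-1,-2)), X_2 = e^(4t)(sin(5t)·(2,3) - cos(5t)·(-1,-2)).
General solution: c_1X_1 + c_2X_2.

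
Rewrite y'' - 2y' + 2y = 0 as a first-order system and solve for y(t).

Let x_1 = y, x_2 = y'. Then x_1' = x_2 and x_2' = -2x_1 + 2x_2.
A = [[0,1],[-2,2]]; det(A-λI) = λ^2 - 2λ + 2.
Eigenvalues λ = 1 ± i.

y(t) = c_1e^(t)cos(t) + c_2e^(t)sin(t)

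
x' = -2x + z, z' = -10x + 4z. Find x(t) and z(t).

x(t) = C_1e^(t)sin(t) - C_2e^(t)cos(t), z(t) = 3C_1e^(t)sin(t) + C_1e^(t)cos(t) + C_2e^(t)sin(t) - 3C_2e^(t)cos(t)

Coefficient matrix A = [[-2, 1], [-10, 4]].
Characteristic polynomial det(A - λI) = λ^2 - 2λ + 2 = 0.
Eigenvalues λ = 1 ± i (complex conjugate pair).
For λ=1+i: an eigenvector is (0,1) - i(1,3) = (0 - i, 1 - 3i).
A real fundamental pair from Re and Im of e^((1+i)t)v: X_1 = e^(t)(cos(t)·(0,1) + sin(t)·(1,3)), X_2 = e^(t)(sin(t)·(0,1) - cos(t)·(1,3)).
General solution: C_1X_1 + C_2X_2.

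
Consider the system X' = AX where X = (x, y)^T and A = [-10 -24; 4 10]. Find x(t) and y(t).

Coefficient matrix A = [[-10, -24], [4, 10]].
Characteristic polynomial det(A - λI) = λ^2 - 4 = 0.
Eigenvalues λ = -2, 2.
For λ=-2: (A-λI) row 1 is [-8, -24], so an eigenvector is (-3, 1).
For λ=2: (A-λI) row 1 is [-12, -24], so an eigenvector is (-2, 1).
General solution: c_1e^(-2t)(-3,1) + c_2e^(2t)(-2,1).

x(t) = -3c_1e^(-2t) - 2c_2e^(2t), y(t) = c_1e^(-2t) + c_2e^(2t)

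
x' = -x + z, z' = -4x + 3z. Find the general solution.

Coefficient matrix A = [[-1, 1], [-4, 3]].
Characteristic polynomial det(A - λI) = λ^2 - 2λ + 1 = 0.
Single eigenvalue λ = 1 with algebraic multiplicity 2.
Eigenvector v = (1,2); generalized eigenvector w with (A-λI)w=v is (1,3).
General solution: e^(t)[c_1·v + c_2·(t·v + w)].

x(t) = c_1e^(t) + c_2te^(t) + c_2e^(t), z(t) = 2c_1e^(t) + 2c_2te^(t) + 3c_2e^(t)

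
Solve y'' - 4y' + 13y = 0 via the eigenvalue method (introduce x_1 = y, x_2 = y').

Let x_1 = y, x_2 = y'. Then x_1' = x_2 and x_2' = -13x_1 + 4x_2.
A = [[0,1],[-13,4]]; det(A-λI) = λ^2 - 4λ + 13.
Eigenvalues λ = 2 ± 3i.

y(t) = c_1e^(2t)cos(3t) + c_2e^(2t)sin(3t)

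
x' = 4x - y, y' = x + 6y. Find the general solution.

x(t) = -C_1e^(5t) - C_2te^(5t) + 2C_2e^(5t), y(t) = C_1e^(5t) + C_2te^(5t) - C_2e^(5t)

Coefficient matrix A = [[4, -1], [1, 6]].
Characteristic polynomial det(A - λI) = λ^2 - 10λ + 25 = 0.
Single eigenvalue λ = 5 with algebraic multiplicity 2.
Eigenvector v = (-1,1); generalized eigenvector w with (A-λI)w=v is (2,-1).
General solution: e^(5t)[C_1·v + C_2·(t·v + w)].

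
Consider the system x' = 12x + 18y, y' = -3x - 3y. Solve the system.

Coefficient matrix A = [[12, 18], [-3, -3]].
Characteristic polynomial det(A - λI) = λ^2 - 9λ + 18 = 0.
Eigenvalues λ = 6, 3.
For λ=6: (A-λI) row 1 is [6, 18], so an eigenvector is (3, -1).
For λ=3: (A-λI) row 1 is [9, 18], so an eigenvector is (2, -1).
General solution: C_1e^(6t)(3,-1) + C_2e^(3t)(2,-1).

x(t) = 3C_1e^(6t) + 2C_2e^(3t), y(t) = -C_1e^(6t) - C_2e^(3t)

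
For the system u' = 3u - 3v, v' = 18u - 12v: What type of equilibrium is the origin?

stable node

A = [[3,-3],[18,-12]]; det(A-λI) = λ^2 + 9λ + 18.
λ = -6, -3: both negative.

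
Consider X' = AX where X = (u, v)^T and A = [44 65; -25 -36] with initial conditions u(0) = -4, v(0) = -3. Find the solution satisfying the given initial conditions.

u(t) = -71e^(4t)sin(5t) - 4e^(4t)cos(5t), v(t) = 44e^(4t)sin(5t) - 3e^(4t)cos(5t)

Coefficient matrix A = [[44, 65], [-25, -36]].
Characteristic polynomial det(A - λI) = λ^2 - 8λ + 41 = 0.
Eigenvalues λ = 4 ± 5i (complex conjugate pair).
For λ=4+5i: an eigenvector is (2,-1) - i(3,-2) = (2 - 3i, -1 + 2i).
A real fundamental pair from Re and Im of e^((4+5i)t)v: X_1 = e^(4t)(cos(5t)·(2,-1) + sin(5t)·(3,-2)), X_2 = e^(4t)(sin(5t)·(2,-1) - cos(5t)·(3,-2)).
General solution: c_1X_1 + c_2X_2.
Applying u(0)=-4, v(0)=-3 gives c_1=-17, c_2=-10.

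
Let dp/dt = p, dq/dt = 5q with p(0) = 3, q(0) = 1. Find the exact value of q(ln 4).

1024

A = [[1,0],[0,5]]; eigenvalues λ = 5, 1.
Eigenvectors: (0,-1) for λ=5, (1,0) for λ=1.
From the initial condition, c_1 = -1, c_2 = 3.
q(ln 4) = (-1)(4^5)(-1) + (3)(4^1)(0) = 1024.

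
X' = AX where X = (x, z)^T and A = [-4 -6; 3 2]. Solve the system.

Coefficient matrix A = [[-4, -6], [3, 2]].
Characteristic polynomial det(A - λI) = λ^2 + 2λ + 10 = 0.
Eigenvalues λ = -1 ± 3i (complex conjugate pair).
For λ=-1+3i: an eigenvector is (1,0) - i(-1,1) = (1 + i, 0 - i).
A real fundamental pair from Re and Im of e^((-1+3i)t)v: X_1 = e^(-t)(cos(3t)·(1,0) + sin(3t)·(-1,1)), X_2 = e^(-t)(sin(3t)·(1,0) - cos(3t)·(-1,1)).
General solution: K_1X_1 + K_2X_2.

x(t) = -K_1e^(-t)sin(3t) + K_1e^(-t)cos(3t) + K_2e^(-t)sin(3t) + K_2e^(-t)cos(3t), z(t) = K_1e^(-t)sin(3t) - K_2e^(-t)cos(3t)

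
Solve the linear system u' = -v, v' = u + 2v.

u(t) = C_1e^(t) + C_2te^(t) - 2C_2e^(t), v(t) = -C_1e^(t) - C_2te^(t) + C_2e^(t)

Coefficient matrix A = [[0, -1], [1, 2]].
Characteristic polynomial det(A - λI) = λ^2 - 2λ + 1 = 0.
Single eigenvalue λ = 1 with algebraic multiplicity 2.
Eigenvector v = (1,-1); generalized eigenvector w with (A-λI)w=v is (-2,1).
General solution: e^(t)[C_1·v + C_2·(t·v + w)].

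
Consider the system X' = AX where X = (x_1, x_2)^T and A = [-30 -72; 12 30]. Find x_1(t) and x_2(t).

Coefficient matrix A = [[-30, -72], [12, 30]].
Characteristic polynomial det(A - λI) = λ^2 - 36 = 0.
Eigenvalues λ = -6, 6.
For λ=-6: (A-λI) row 1 is [-24, -72], so an eigenvector is (3, -1).
For λ=6: (A-λI) row 1 is [-36, -72], so an eigenvector is (-2, 1).
General solution: C_1e^(-6t)(3,-1) + C_2e^(6t)(-2,1).

x_1(t) = 3C_1e^(-6t) - 2C_2e^(6t), x_2(t) = -C_1e^(-6t) + C_2e^(6t)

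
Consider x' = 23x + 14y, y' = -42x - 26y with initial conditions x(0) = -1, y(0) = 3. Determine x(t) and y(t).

x(t) = 2e^(2t) - 3e^(-5t), y(t) = -3e^(2t) + 6e^(-5t)

Coefficient matrix A = [[23, 14], [-42, -26]].
Characteristic polynomial det(A - λI) = λ^2 + 3λ - 10 = 0.
Eigenvalues λ = -5, 2.
For λ=-5: (A-λI) row 1 is [28, 14], so an eigenvector is (1, -2).
For λ=2: (A-λI) row 1 is [21, 14], so an eigenvector is (2, -3).
General solution: C_1e^(-5t)(1,-2) + C_2e^(2t)(2,-3).
Applying x(0)=-1, y(0)=3 gives C_1=-3, C_2=1.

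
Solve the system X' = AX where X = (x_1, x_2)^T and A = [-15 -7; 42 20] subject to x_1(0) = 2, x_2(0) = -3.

x_1(t) = -e^(6t) + 3e^(-t), x_2(t) = 3e^(6t) - 6e^(-t)

Coefficient matrix A = [[-15, -7], [42, 20]].
Characteristic polynomial det(A - λI) = λ^2 - 5λ - 6 = 0.
Eigenvalues λ = -1, 6.
For λ=-1: (A-λI) row 1 is [-14, -7], so an eigenvector is (1, -2).
For λ=6: (A-λI) row 1 is [-21, -7], so an eigenvector is (1, -3).
General solution: C_1e^(-t)(1,-2) + C_2e^(6t)(1,-3).
Applying x_1(0)=2, x_2(0)=-3 gives C_1=3, C_2=-1.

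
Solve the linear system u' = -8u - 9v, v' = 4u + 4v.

Coefficient matrix A = [[-8, -9], [4, 4]].
Characteristic polynomial det(A - λI) = λ^2 + 4λ + 4 = 0.
Single eigenvalue λ = -2 with algebraic multiplicity 2.
Eigenvector v = (-3,2); generalized eigenvector w with (A-λI)w=v is (-1,1).
General solution: e^(-2t)[K_1·v + K_2·(t·v + w)].

u(t) = -3K_1e^(-2t) - 3K_2te^(-2t) - K_2e^(-2t), v(t) = 2K_1e^(-2t) + 2K_2te^(-2t) + K_2e^(-2t)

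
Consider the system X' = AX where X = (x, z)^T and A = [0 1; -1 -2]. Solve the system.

Coefficient matrix A = [[0, 1], [-1, -2]].
Characteristic polynomial det(A - λI) = λ^2 + 2λ + 1 = 0.
Single eigenvalue λ = -1 with algebraic multiplicity 2.
Eigenvector v = (1,-1); generalized eigenvector w with (A-λI)w=v is (1,0).
General solution: e^(-t)[K_1·v + K_2·(t·v + w)].

x(t) = K_1e^(-t) + K_2te^(-t) + K_2e^(-t), z(t) = -K_1e^(-t) - K_2te^(-t)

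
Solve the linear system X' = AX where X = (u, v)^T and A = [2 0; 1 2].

u(t) = -K_2e^(2t), v(t) = -K_1e^(2t) - K_2te^(2t) - 2K_2e^(2t)

Coefficient matrix A = [[2, 0], [1, 2]].
Characteristic polynomial det(A - λI) = λ^2 - 4λ + 4 = 0.
Single eigenvalue λ = 2 with algebraic multiplicity 2.
Eigenvector v = (0,-1); generalized eigenvector w with (A-λI)w=v is (-1,-2).
General solution: e^(2t)[K_1·v + K_2·(t·v + w)].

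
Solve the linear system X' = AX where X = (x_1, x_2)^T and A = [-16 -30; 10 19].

x_1(t) = 2K_1e^(-t) - 3K_2e^(4t), x_2(t) = -K_1e^(-t) + 2K_2e^(4t)

Coefficient matrix A = [[-16, -30], [10, 19]].
Characteristic polynomial det(A - λI) = λ^2 - 3λ - 4 = 0.
Eigenvalues λ = -1, 4.
For λ=-1: (A-λI) row 1 is [-15, -30], so an eigenvector is (2, -1).
For λ=4: (A-λI) row 1 is [-20, -30], so an eigenvector is (-3, 2).
General solution: K_1e^(-t)(2,-1) + K_2e^(4t)(-3,2).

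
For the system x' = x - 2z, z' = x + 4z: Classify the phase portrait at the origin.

A = [[1,-2],[1,4]]; det(A-λI) = λ^2 - 5λ + 6.
λ = 3, 2: both positive.

unstable node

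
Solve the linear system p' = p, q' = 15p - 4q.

p(t) = c_2e^(t), q(t) = -c_1e^(-4t) + 3c_2e^(t)

Coefficient matrix A = [[1, 0], [15, -4]].
Characteristic polynomial det(A - λI) = λ^2 + 3λ - 4 = 0.
Eigenvalues λ = -4, 1.
For λ=-4: (A-λI) row 1 is [5, 0], so an eigenvector is (0, -1).
For λ=1: (A-λI) row 2 is [15, -5], so an eigenvector is (1, 3).
General solution: c_1e^(-4t)(0,-1) + c_2e^(t)(1,3).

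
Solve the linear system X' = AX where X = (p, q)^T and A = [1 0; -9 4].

Coefficient matrix A = [[1, 0], [-9, 4]].
Characteristic polynomial det(A - λI) = λ^2 - 5λ + 4 = 0.
Eigenvalues λ = 1, 4.
For λ=1: (A-λI) row 2 is [-9, 3], so an eigenvector is (-1, -3).
For λ=4: (A-λI) row 1 is [-3, 0], so an eigenvector is (0, 1).
General solution: K_1e^(t)(-1,-3) + K_2e^(4t)(0,1).

p(t) = -K_1e^(t), q(t) = -3K_1e^(t) + K_2e^(4t)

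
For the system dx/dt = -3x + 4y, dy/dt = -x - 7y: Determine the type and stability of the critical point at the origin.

A = [[-3,4],[-1,-7]]; det(A-λI) = λ^2 + 10λ + 25.
repeated λ = -5 with a single eigenvector.

stable improper node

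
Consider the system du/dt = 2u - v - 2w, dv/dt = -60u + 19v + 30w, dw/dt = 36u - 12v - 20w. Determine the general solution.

u(t) = K_1e^(-2t) - K_2e^(-t), v(t) = -3K_2e^(-t) - 2K_3e^(4t), w(t) = 2K_1e^(-2t) + K_3e^(4t)

Coefficient matrix A = [[2, -1, -2], [-60, 19, 30], [36, -12, -20]].
det(A - λI) = 0 gives eigenvalues λ = -2, -1, 4.
For λ=-2: eigenvector (1,0,2).
For λ=-1: eigenvector (-1,-3,0).
For λ=4: eigenvector (0,-2,1).
General solution: K_1e^(-2t)(1,0,2) + K_2e^(-t)(-1,-3,0) + K_3e^(4t)(0,-2,1).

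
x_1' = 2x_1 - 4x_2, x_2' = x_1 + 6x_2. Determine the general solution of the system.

Coefficient matrix A = [[2, -4], [1, 6]].
Characteristic polynomial det(A - λI) = λ^2 - 8λ + 16 = 0.
Single eigenvalue λ = 4 with algebraic multiplicity 2.
Eigenvector v = (-2,1); generalized eigenvector w with (A-λI)w=v is (-1,1).
General solution: e^(4t)[c_1·v + c_2·(t·v + w)].

x_1(t) = -2c_1e^(4t) - 2c_2te^(4t) - c_2e^(4t), x_2(t) = c_1e^(4t) + c_2te^(4t) + c_2e^(4t)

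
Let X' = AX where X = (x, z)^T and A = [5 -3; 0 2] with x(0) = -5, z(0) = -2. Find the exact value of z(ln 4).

A = [[5,-3],[0,2]]; eigenvalues λ = 5, 2.
Eigenvectors: (1,0) for λ=5, (-1,-1) for λ=2.
From the initial condition, c_1 = -3, c_2 = 2.
z(ln 4) = (-3)(4^5)(0) + (2)(4^2)(-1) = -32.

-32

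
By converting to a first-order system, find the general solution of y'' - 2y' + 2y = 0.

y(t) = K_1e^(t)cos(t) + K_2e^(t)sin(t)

Let x_1 = y, x_2 = y'. Then x_1' = x_2 and x_2' = -2x_1 + 2x_2.
A = [[0,1],[-2,2]]; det(A-λI) = λ^2 - 2λ + 2.
Eigenvalues λ = 1 ± i.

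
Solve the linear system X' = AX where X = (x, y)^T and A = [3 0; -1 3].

Coefficient matrix A = [[3, 0], [-1, 3]].
Characteristic polynomial det(A - λI) = λ^2 - 6λ + 9 = 0.
Single eigenvalue λ = 3 with algebraic multiplicity 2.
Eigenvector v = (0,-1); generalized eigenvector w with (A-λI)w=v is (1,-3).
General solution: e^(3t)[K_1·v + K_2·(t·v + w)].

x(t) = K_2e^(3t), y(t) = -K_1e^(3t) - K_2te^(3t) - 3K_2e^(3t)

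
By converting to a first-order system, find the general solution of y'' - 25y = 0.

Let x_1 = y, x_2 = y'. Then x_1' = x_2 and x_2' = 25x_1.
A = [[0,1],[25,0]]; det(A-λI) = λ^2 - 25.
Eigenvalues λ = 5, -5 with eigenvectors (1,5), (1,-5).

y(t) = C_1e^(5t) + C_2e^(-5t)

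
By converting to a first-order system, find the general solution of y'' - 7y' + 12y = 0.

Let x_1 = y, x_2 = y'. Then x_1' = x_2 and x_2' = -12x_1 + 7x_2.
A = [[0,1],[-12,7]]; det(A-λI) = λ^2 - 7λ + 12.
Eigenvalues λ = 3, 4 with eigenvectors (1,3), (1,4).

y(t) = C_1e^(3t) + C_2e^(4t)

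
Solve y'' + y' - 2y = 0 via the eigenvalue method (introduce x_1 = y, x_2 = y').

Let x_1 = y, x_2 = y'. Then x_1' = x_2 and x_2' = 2x_1 - x_2.
A = [[0,1],[2,-1]]; det(A-λI) = λ^2 + λ - 2.
Eigenvalues λ = 1, -2 with eigenvectors (1,1), (1,-2).

y(t) = K_1e^(t) + K_2e^(-2t)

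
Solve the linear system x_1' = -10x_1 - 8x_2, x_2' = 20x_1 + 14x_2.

x_1(t) = -K_1e^(2t)sin(4t) - K_1e^(2t)cos(4t) - K_2e^(2t)sin(4t) + K_2e^(2t)cos(4t), x_2(t) = K_1e^(2t)sin(4t) + 2K_1e^(2t)cos(4t) + 2K_2e^(2t)sin(4t) - K_2e^(2t)cos(4t)

Coefficient matrix A = [[-10, -8], [20, 14]].
Characteristic polynomial det(A - λI) = λ^2 - 4λ + 20 = 0.
Eigenvalues λ = 2 ± 4i (complex conjugate pair).
For λ=2+4i: an eigenvector is (-1,2) - i(-1,1) = (-1 + i, 2 - i).
A real fundamental pair from Re and Im of e^((2+4i)t)v: X_1 = e^(2t)(cos(4t)·(-1,2) + sin(4t)·(-1,1)), X_2 = e^(2t)(sin(4t)·(-1,2) - cos(4t)·(-1,1)).
General solution: K_1X_1 + K_2X_2.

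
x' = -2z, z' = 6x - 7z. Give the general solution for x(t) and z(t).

x(t) = -2c_1e^(-3t) + c_2e^(-4t), z(t) = -3c_1e^(-3t) + 2c_2e^(-4t)

Coefficient matrix A = [[0, -2], [6, -7]].
Characteristic polynomial det(A - λI) = λ^2 + 7λ + 12 = 0.
Eigenvalues λ = -3, -4.
For λ=-3: (A-λI) row 1 is [3, -2], so an eigenvector is (-2, -3).
For λ=-4: (A-λI) row 1 is [4, -2], so an eigenvector is (1, 2).
General solution: c_1e^(-3t)(-2,-3) + c_2e^(-4t)(1,2).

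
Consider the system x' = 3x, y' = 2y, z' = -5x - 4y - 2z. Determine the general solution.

x(t) = C_3e^(3t), y(t) = C_2e^(2t), z(t) = C_1e^(-2t) - C_2e^(2t) - C_3e^(3t)

Coefficient matrix A = [[3, 0, 0], [0, 2, 0], [-5, -4, -2]].
det(A - λI) = 0 gives eigenvalues λ = -2, 2, 3.
For λ=-2: eigenvector (0,0,1).
For λ=2: eigenvector (0,1,-1).
For λ=3: eigenvector (1,0,-1).
General solution: C_1e^(-2t)(0,0,1) + C_2e^(2t)(0,1,-1) + C_3e^(3t)(1,0,-1).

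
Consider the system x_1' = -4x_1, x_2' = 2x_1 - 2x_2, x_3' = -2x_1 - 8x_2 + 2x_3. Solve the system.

x_1(t) = K_3e^(-4t), x_2(t) = K_2e^(-2t) - K_3e^(-4t), x_3(t) = K_1e^(2t) + 2K_2e^(-2t) - K_3e^(-4t)

Coefficient matrix A = [[-4, 0, 0], [2, -2, 0], [-2, -8, 2]].
det(A - λI) = 0 gives eigenvalues λ = 2, -2, -4.
For λ=2: eigenvector (0,0,1).
For λ=-2: eigenvector (0,1,2).
For λ=-4: eigenvector (1,-1,-1).
General solution: K_1e^(2t)(0,0,1) + K_2e^(-2t)(0,1,2) + K_3e^(-4t)(1,-1,-1).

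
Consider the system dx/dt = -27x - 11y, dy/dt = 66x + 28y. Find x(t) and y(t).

x(t) = -C_1e^(6t) + C_2e^(-5t), y(t) = 3C_1e^(6t) - 2C_2e^(-5t)

Coefficient matrix A = [[-27, -11], [66, 28]].
Characteristic polynomial det(A - λI) = λ^2 - λ - 30 = 0.
Eigenvalues λ = 6, -5.
For λ=6: (A-λI) row 1 is [-33, -11], so an eigenvector is (-1, 3).
For λ=-5: (A-λI) row 1 is [-22, -11], so an eigenvector is (1, -2).
General solution: C_1e^(6t)(-1,3) + C_2e^(-5t)(1,-2).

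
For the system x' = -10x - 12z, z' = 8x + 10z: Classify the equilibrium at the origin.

saddle

A = [[-10,-12],[8,10]]; det(A-λI) = λ^2 - 4.
λ = 2, -2: opposite signs.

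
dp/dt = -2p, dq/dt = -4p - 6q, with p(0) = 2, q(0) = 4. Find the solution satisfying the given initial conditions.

Coefficient matrix A = [[-2, 0], [-4, -6]].
Characteristic polynomial det(A - λI) = λ^2 + 8λ + 12 = 0.
Eigenvalues λ = -6, -2.
For λ=-6: (A-λI) row 1 is [4, 0], so an eigenvector is (0, -1).
For λ=-2: (A-λI) row 2 is [-4, -4], so an eigenvector is (-1, 1).
General solution: K_1e^(-6t)(0,-1) + K_2e^(-2t)(-1,1).
Applying p(0)=2, q(0)=4 gives K_1=-6, K_2=-2.

p(t) = 2e^(-2t), q(t) = -2e^(-2t) + 6e^(-6t)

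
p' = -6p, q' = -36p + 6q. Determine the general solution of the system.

p(t) = -C_1e^(-6t), q(t) = -3C_1e^(-6t) - C_2e^(6t)

Coefficient matrix A = [[-6, 0], [-36, 6]].
Characteristic polynomial det(A - λI) = λ^2 - 36 = 0.
Eigenvalues λ = -6, 6.
For λ=-6: (A-λI) row 2 is [-36, 12], so an eigenvector is (-1, -3).
For λ=6: (A-λI) row 1 is [-12, 0], so an eigenvector is (0, -1).
General solution: C_1e^(-6t)(-1,-3) + C_2e^(6t)(0,-1).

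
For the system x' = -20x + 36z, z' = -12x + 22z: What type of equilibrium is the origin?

saddle

A = [[-20,36],[-12,22]]; det(A-λI) = λ^2 - 2λ - 8.
λ = 4, -2: opposite signs.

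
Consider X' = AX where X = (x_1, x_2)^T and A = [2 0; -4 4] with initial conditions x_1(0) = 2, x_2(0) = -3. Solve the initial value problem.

x_1(t) = 2e^(2t), x_2(t) = -7e^(4t) + 4e^(2t)

Coefficient matrix A = [[2, 0], [-4, 4]].
Characteristic polynomial det(A - λI) = λ^2 - 6λ + 8 = 0.
Eigenvalues λ = 4, 2.
For λ=4: (A-λI) row 1 is [-2, 0], so an eigenvector is (0, -1).
For λ=2: (A-λI) row 2 is [-4, 2], so an eigenvector is (-1, -2).
General solution: c_1e^(4t)(0,-1) + c_2e^(2t)(-1,-2).
Applying x_1(0)=2, x_2(0)=-3 gives c_1=7, c_2=-2.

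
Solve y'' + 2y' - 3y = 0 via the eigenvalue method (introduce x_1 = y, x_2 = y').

Let x_1 = y, x_2 = y'. Then x_1' = x_2 and x_2' = 3x_1 - 2x_2.
A = [[0,1],[3,-2]]; det(A-λI) = λ^2 + 2λ - 3.
Eigenvalues λ = 1, -3 with eigenvectors (1,1), (1,-3).

y(t) = C_1e^(t) + C_2e^(-3t)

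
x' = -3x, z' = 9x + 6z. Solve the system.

Coefficient matrix A = [[-3, 0], [9, 6]].
Characteristic polynomial det(A - λI) = λ^2 - 3λ - 18 = 0.
Eigenvalues λ = -3, 6.
For λ=-3: (A-λI) row 2 is [9, 9], so an eigenvector is (-1, 1).
For λ=6: (A-λI) row 1 is [-9, 0], so an eigenvector is (0, 1).
General solution: c_1e^(-3t)(-1,1) + c_2e^(6t)(0,1).

x(t) = -c_1e^(-3t), z(t) = c_1e^(-3t) + c_2e^(6t)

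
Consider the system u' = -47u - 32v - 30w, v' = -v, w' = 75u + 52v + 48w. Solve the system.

Coefficient matrix A = [[-47, -32, -30], [0, -1, 0], [75, 52, 48]].
det(A - λI) = 0 gives eigenvalues λ = 3, -1, -2.
For λ=3: eigenvector (3,0,-5).
For λ=-1: eigenvector (-2,1,2).
For λ=-2: eigenvector (2,0,-3).
General solution: c_1e^(3t)(3,0,-5) + c_2e^(-t)(-2,1,2) + c_3e^(-2t)(2,0,-3).

u(t) = 3c_1e^(3t) - 2c_2e^(-t) + 2c_3e^(-2t), v(t) = c_2e^(-t), w(t) = -5c_1e^(3t) + 2c_2e^(-t) - 3c_3e^(-2t)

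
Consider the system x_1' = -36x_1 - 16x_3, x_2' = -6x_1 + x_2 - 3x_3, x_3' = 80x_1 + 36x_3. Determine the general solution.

Coefficient matrix A = [[-36, 0, -16], [-6, 1, -3], [80, 0, 36]].
det(A - λI) = 0 gives eigenvalues λ = -4, 1, 4.
For λ=-4: eigenvector (1,0,-2).
For λ=1: eigenvector (0,1,0).
For λ=4: eigenvector (-2,-1,5).
General solution: C_1e^(-4t)(1,0,-2) + C_2e^(t)(0,1,0) + C_3e^(4t)(-2,-1,5).

x_1(t) = C_1e^(-4t) - 2C_3e^(4t), x_2(t) = C_2e^(t) - C_3e^(4t), x_3(t) = -2C_1e^(-4t) + 5C_3e^(4t)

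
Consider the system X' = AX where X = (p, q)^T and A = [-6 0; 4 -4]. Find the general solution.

p(t) = -C_1e^(-6t), q(t) = 2C_1e^(-6t) - C_2e^(-4t)

Coefficient matrix A = [[-6, 0], [4, -4]].
Characteristic polynomial det(A - λI) = λ^2 + 10λ + 24 = 0.
Eigenvalues λ = -6, -4.
For λ=-6: (A-λI) row 2 is [4, 2], so an eigenvector is (-1, 2).
For λ=-4: (A-λI) row 1 is [-2, 0], so an eigenvector is (0, -1).
General solution: C_1e^(-6t)(-1,2) + C_2e^(-4t)(0,-1).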